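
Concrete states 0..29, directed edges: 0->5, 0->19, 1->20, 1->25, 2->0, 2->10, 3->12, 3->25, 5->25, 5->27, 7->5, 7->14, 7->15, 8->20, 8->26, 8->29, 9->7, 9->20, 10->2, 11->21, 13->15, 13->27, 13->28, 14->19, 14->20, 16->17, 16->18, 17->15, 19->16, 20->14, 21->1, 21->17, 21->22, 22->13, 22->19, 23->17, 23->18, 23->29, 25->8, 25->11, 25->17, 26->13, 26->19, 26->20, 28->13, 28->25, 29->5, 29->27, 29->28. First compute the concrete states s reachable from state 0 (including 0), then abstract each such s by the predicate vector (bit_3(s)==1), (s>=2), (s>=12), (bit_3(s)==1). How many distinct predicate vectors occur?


BFS from 0:
Concrete reachable: {0, 1, 5, 8, 11, 13, 14, 15, 16, 17, 18, 19, 20, 21, 22, 25, 26, 27, 28, 29}
Abstract via predicates (bit_3(s)==1), (s>=2), (s>=12), (bit_3(s)==1):
  (0,0,0,0) <- {0, 1}
  (0,1,0,0) <- {5}
  (0,1,1,0) <- {16, 17, 18, 19, 20, 21, 22}
  (1,1,0,1) <- {8, 11}
  (1,1,1,1) <- {13, 14, 15, 25, 26, 27, 28, 29}
Distinct abstract states = 5

5


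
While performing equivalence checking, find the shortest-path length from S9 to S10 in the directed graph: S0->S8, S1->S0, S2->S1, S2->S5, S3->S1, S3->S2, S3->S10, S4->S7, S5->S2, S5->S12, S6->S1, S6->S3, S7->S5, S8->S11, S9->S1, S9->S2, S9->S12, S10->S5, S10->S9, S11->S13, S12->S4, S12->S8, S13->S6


BFS layer-by-layer from S9:
  dist 0: {S9}
  dist 1: {S1, S2, S12}
  dist 2: {S0, S4, S5, S8}
  dist 3: {S7, S11}
  dist 4: {S13}
  dist 5: {S6}
  dist 6: {S3}
  dist 7: {S10}
  -> S10 reached at distance 7
Shortest path length = 7

7


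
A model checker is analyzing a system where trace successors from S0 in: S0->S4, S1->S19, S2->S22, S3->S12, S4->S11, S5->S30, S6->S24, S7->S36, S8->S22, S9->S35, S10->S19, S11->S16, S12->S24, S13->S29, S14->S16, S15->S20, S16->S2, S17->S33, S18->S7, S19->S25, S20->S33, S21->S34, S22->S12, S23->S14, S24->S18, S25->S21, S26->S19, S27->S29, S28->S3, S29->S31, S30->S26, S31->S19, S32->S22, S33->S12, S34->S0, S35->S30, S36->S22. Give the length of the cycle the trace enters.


Trace from S0 until a state repeats:
  S0 -> S4 -> S11 -> S16 -> S2 -> S22 -> S12 -> S24 -> S18 -> S7 -> S36 -> S22
S22 first seen at step 5, revisited at step 11.
Cycle length = 11 - 5 = 6

6


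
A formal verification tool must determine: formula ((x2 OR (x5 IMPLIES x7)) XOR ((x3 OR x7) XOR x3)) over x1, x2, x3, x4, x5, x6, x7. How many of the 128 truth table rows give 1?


Formula: ((x2 OR (x5 IMPLIES x7)) XOR ((x3 OR x7) XOR x3)) over 7 vars (128 rows)
Evaluate each row (x1, x2, x3, x4, x5, x6, x7 as bits, MSB first):
  row 0 [0000000]: ((0 OR (0 IMPLIES 0)) XOR ((0 OR 0) XOR 0)) -> 1
  row 1 [0000001]: ((0 OR (0 IMPLIES 1)) XOR ((0 OR 1) XOR 0)) -> 0
  row 2 [0000010]: ((0 OR (0 IMPLIES 0)) XOR ((0 OR 0) XOR 0)) -> 1
  row 3 [0000011]: ((0 OR (0 IMPLIES 1)) XOR ((0 OR 1) XOR 0)) -> 0
  row 4 [0000100]: ((0 OR (1 IMPLIES 0)) XOR ((0 OR 0) XOR 0)) -> 0
  (every remaining row is evaluated the same way; all 128 results are listed next)
Full result column, 8 rows per line (x1,x2,x3,x4 fixed per line; x5,x6,x7 runs 000..111 left to right):
  rows 0-7 [x1,x2,x3,x4=0000]: 10100000  (ones: 2)
  rows 8-15 [x1,x2,x3,x4=0001]: 10100000  (ones: 2)
  rows 16-23 [x1,x2,x3,x4=0010]: 11110101  (ones: 6)
  rows 24-31 [x1,x2,x3,x4=0011]: 11110101  (ones: 6)
  rows 32-39 [x1,x2,x3,x4=0100]: 10101010  (ones: 4)
  rows 40-47 [x1,x2,x3,x4=0101]: 10101010  (ones: 4)
  rows 48-55 [x1,x2,x3,x4=0110]: 11111111  (ones: 8)
  rows 56-63 [x1,x2,x3,x4=0111]: 11111111  (ones: 8)
  rows 64-71 [x1,x2,x3,x4=1000]: 10100000  (ones: 2)
  rows 72-79 [x1,x2,x3,x4=1001]: 10100000  (ones: 2)
  rows 80-87 [x1,x2,x3,x4=1010]: 11110101  (ones: 6)
  rows 88-95 [x1,x2,x3,x4=1011]: 11110101  (ones: 6)
  rows 96-103 [x1,x2,x3,x4=1100]: 10101010  (ones: 4)
  rows 104-111 [x1,x2,x3,x4=1101]: 10101010  (ones: 4)
  rows 112-119 [x1,x2,x3,x4=1110]: 11111111  (ones: 8)
  rows 120-127 [x1,x2,x3,x4=1111]: 11111111  (ones: 8)
Count of 1-rows = 2+2+6+6+4+4+8+8+2+2+6+6+4+4+8+8 = 80

80


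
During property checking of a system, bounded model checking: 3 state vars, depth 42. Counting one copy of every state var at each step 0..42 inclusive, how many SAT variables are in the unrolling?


BMC unrolls to depth k, creating one copy of each state var for steps 0..k.
Step count = 42 + 1 = 43 (steps 0 through 42)
Vars per step = 3
Total = 3 * 43 = 129

129


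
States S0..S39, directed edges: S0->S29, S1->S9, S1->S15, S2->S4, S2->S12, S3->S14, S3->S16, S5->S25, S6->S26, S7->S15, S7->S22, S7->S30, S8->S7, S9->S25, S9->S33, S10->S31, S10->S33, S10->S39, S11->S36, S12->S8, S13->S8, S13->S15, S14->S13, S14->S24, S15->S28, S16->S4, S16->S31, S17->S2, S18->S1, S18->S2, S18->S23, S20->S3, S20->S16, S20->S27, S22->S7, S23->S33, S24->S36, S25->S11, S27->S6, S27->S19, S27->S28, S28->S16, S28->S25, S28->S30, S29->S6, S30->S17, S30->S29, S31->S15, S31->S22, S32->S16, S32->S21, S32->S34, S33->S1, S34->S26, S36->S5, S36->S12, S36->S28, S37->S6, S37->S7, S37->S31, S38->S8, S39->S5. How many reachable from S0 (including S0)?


BFS from S0:
  layer 0: {S0}
  layer 1: {S29}
  layer 2: {S6}
  layer 3: {S26}
Reachable set: {S0, S6, S26, S29}
Count = 4

4


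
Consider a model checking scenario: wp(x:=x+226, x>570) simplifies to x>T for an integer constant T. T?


Formula: wp(x:=E, P) = P[E/x] (substitute E for x in postcondition)
Step 1: Postcondition: x>570
Step 2: Substitute x+226 for x: x+226>570
Step 3: Solve for x: x > 570-226 = 344

344


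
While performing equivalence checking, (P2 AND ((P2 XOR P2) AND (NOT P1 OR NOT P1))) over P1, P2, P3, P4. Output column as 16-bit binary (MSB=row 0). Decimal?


Formula: (P2 AND ((P2 XOR P2) AND (NOT P1 OR NOT P1))) over P1, P2, P3, P4 (16 rows)
Evaluate each row (bits = P1,P2,P3,P4, MSB first):
  row 0 [0000]: (0 AND ((0 XOR 0) AND (NOT 0 OR NOT 0))) -> 0
  row 1 [0001]: (0 AND ((0 XOR 0) AND (NOT 0 OR NOT 0))) -> 0
  row 2 [0010]: (0 AND ((0 XOR 0) AND (NOT 0 OR NOT 0))) -> 0
  row 3 [0011]: (0 AND ((0 XOR 0) AND (NOT 0 OR NOT 0))) -> 0
  row 4 [0100]: (1 AND ((1 XOR 1) AND (NOT 0 OR NOT 0))) -> 0
  row 5 [0101]: (1 AND ((1 XOR 1) AND (NOT 0 OR NOT 0))) -> 0
  row 6 [0110]: (1 AND ((1 XOR 1) AND (NOT 0 OR NOT 0))) -> 0
  row 7 [0111]: (1 AND ((1 XOR 1) AND (NOT 0 OR NOT 0))) -> 0
  row 8 [1000]: (0 AND ((0 XOR 0) AND (NOT 1 OR NOT 1))) -> 0
  row 9 [1001]: (0 AND ((0 XOR 0) AND (NOT 1 OR NOT 1))) -> 0
  row 10 [1010]: (0 AND ((0 XOR 0) AND (NOT 1 OR NOT 1))) -> 0
  row 11 [1011]: (0 AND ((0 XOR 0) AND (NOT 1 OR NOT 1))) -> 0
  row 12 [1100]: (1 AND ((1 XOR 1) AND (NOT 1 OR NOT 1))) -> 0
  row 13 [1101]: (1 AND ((1 XOR 1) AND (NOT 1 OR NOT 1))) -> 0
  row 14 [1110]: (1 AND ((1 XOR 1) AND (NOT 1 OR NOT 1))) -> 0
  row 15 [1111]: (1 AND ((1 XOR 1) AND (NOT 1 OR NOT 1))) -> 0
Full result column, 4 rows per line (P1,P2 fixed per line; P3,P4 runs 00..11 left to right):
  rows 0-3 [P1,P2=00]: 0000  = hex 0
  rows 4-7 [P1,P2=01]: 0000  = hex 0
  rows 8-11 [P1,P2=10]: 0000  = hex 0
  rows 12-15 [P1,P2=11]: 0000  = hex 0
Output column (row 0 .. row 15) = 0000000000000000
Output column grouped in 4s = 0000 0000 0000 0000 = 0x0000
Convert to decimal digit by digit (value = value*16 + digit):
  0 -> 0
  0*16 + 0 = 0
  0*16 + 0 = 0
  0*16 + 0 = 0
Decimal = 0

0


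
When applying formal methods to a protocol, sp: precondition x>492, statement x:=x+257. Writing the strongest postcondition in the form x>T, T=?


Formula: sp(P, x:=E) = exists old_x. (x = E[old_x/x]) AND P[old_x/x] (old_x is the value of x before the assignment; eliminate old_x by solving x = E[old_x/x] for old_x)
Step 1: Precondition P: x>492, i.e. old_x > 492
Step 2: Assignment gives x = old_x + 257, so old_x = x - 257
Step 3: Substitute into P: x - 257 > 492
Step 4: Simplify: x > 492+257 = 749

749


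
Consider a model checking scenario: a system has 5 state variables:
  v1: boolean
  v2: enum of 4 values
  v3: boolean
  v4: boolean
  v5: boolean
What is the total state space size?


State space = product of domain sizes of all variables.
Domain sizes:
  v1 (boolean): 2
  v2 (enum of 4 values): 4
  v3 (boolean): 2
  v4 (boolean): 2
  v5 (boolean): 2
Product = 2 * 4 * 2 * 2 * 2 = 64

64


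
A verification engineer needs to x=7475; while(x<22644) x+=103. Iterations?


Step 1: x goes from 7475 toward 22644 by 103; the body runs while x<22644, so iterations = ceil((bound-start)/step)
Step 2: Distance=15169
Step 3: ceil(15169/103)=148

148


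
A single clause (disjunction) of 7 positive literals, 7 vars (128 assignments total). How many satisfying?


Step 1: Total=2^7=128
Step 2: Unsat when all 7 false: 2^0=1
Step 3: Sat=128-1=127

127


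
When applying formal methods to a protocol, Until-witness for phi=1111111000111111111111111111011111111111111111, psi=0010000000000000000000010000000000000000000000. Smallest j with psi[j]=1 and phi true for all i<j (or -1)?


(phi U psi) at 0: need smallest j with psi[j]=1 and phi[i]=1 for all i in [0,j).
Scan from step 0:
  step 0: phi=1, psi=0 -> continue
  step 1: phi=1, psi=0 -> continue
  step 2: psi=1 and phi held for [0,2) -> witness found
Witness step = 2

2


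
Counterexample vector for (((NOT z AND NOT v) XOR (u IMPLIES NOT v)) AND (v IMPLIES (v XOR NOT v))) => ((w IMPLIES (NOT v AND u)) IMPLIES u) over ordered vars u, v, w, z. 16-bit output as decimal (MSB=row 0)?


F1 = (((NOT z AND NOT v) XOR (u IMPLIES NOT v)) AND (v IMPLIES (v XOR NOT v)))
F2 = ((w IMPLIES (NOT v AND u)) IMPLIES u)
Counterexample to F1=>F2 is where F1=1 and F2=0.
Evaluate each row (bits = u,v,w,z, MSB first):
  row 0 [0000]: F1=0 F2=0 -> F1&~F2 -> 0
  row 1 [0001]: F1=1 F2=0 -> F1&~F2 -> 1
  row 2 [0010]: F1=0 F2=1 -> F1&~F2 -> 0
  row 3 [0011]: F1=1 F2=1 -> F1&~F2 -> 0
  row 4 [0100]: F1=1 F2=0 -> F1&~F2 -> 1
  row 5 [0101]: F1=1 F2=0 -> F1&~F2 -> 1
  row 6 [0110]: F1=1 F2=1 -> F1&~F2 -> 0
  row 7 [0111]: F1=1 F2=1 -> F1&~F2 -> 0
  row 8 [1000]: F1=0 F2=1 -> F1&~F2 -> 0
  row 9 [1001]: F1=1 F2=1 -> F1&~F2 -> 0
  row 10 [1010]: F1=0 F2=1 -> F1&~F2 -> 0
  row 11 [1011]: F1=1 F2=1 -> F1&~F2 -> 0
  row 12 [1100]: F1=0 F2=1 -> F1&~F2 -> 0
  row 13 [1101]: F1=0 F2=1 -> F1&~F2 -> 0
  row 14 [1110]: F1=0 F2=1 -> F1&~F2 -> 0
  row 15 [1111]: F1=0 F2=1 -> F1&~F2 -> 0
Full result column, 4 rows per line (u,v fixed per line; w,z runs 00..11 left to right):
  rows 0-3 [u,v=00]: 0100  = hex 4
  rows 4-7 [u,v=01]: 1100  = hex C
  rows 8-11 [u,v=10]: 0000  = hex 0
  rows 12-15 [u,v=11]: 0000  = hex 0
Counterexample vector (row 0 .. row 15) = 0100110000000000
Output column grouped in 4s = 0100 1100 0000 0000 = 0x4C00
Convert to decimal digit by digit (value = value*16 + digit):
  4 -> 4
  4*16 + 12 (C) = 76
  76*16 + 0 = 1216
  1216*16 + 0 = 19456
Decimal = 19456

19456


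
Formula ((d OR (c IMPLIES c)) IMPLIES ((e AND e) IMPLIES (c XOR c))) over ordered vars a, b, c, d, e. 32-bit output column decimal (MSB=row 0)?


Formula: ((d OR (c IMPLIES c)) IMPLIES ((e AND e) IMPLIES (c XOR c))) over a, b, c, d, e (32 rows)
Evaluate each row (bits = a,b,c,d,e, MSB first):
  row 0 [00000]: ((0 OR (0 IMPLIES 0)) IMPLIES ((0 AND 0) IMPLIES (0 XOR 0))) -> 1
  row 1 [00001]: ((0 OR (0 IMPLIES 0)) IMPLIES ((1 AND 1) IMPLIES (0 XOR 0))) -> 0
  row 2 [00010]: ((1 OR (0 IMPLIES 0)) IMPLIES ((0 AND 0) IMPLIES (0 XOR 0))) -> 1
  row 3 [00011]: ((1 OR (0 IMPLIES 0)) IMPLIES ((1 AND 1) IMPLIES (0 XOR 0))) -> 0
  row 4 [00100]: ((0 OR (1 IMPLIES 1)) IMPLIES ((0 AND 0) IMPLIES (1 XOR 1))) -> 1
  row 5 [00101]: ((0 OR (1 IMPLIES 1)) IMPLIES ((1 AND 1) IMPLIES (1 XOR 1))) -> 0
  row 6 [00110]: ((1 OR (1 IMPLIES 1)) IMPLIES ((0 AND 0) IMPLIES (1 XOR 1))) -> 1
  row 7 [00111]: ((1 OR (1 IMPLIES 1)) IMPLIES ((1 AND 1) IMPLIES (1 XOR 1))) -> 0
  row 8 [01000]: ((0 OR (0 IMPLIES 0)) IMPLIES ((0 AND 0) IMPLIES (0 XOR 0))) -> 1
  row 9 [01001]: ((0 OR (0 IMPLIES 0)) IMPLIES ((1 AND 1) IMPLIES (0 XOR 0))) -> 0
  row 10 [01010]: ((1 OR (0 IMPLIES 0)) IMPLIES ((0 AND 0) IMPLIES (0 XOR 0))) -> 1
  row 11 [01011]: ((1 OR (0 IMPLIES 0)) IMPLIES ((1 AND 1) IMPLIES (0 XOR 0))) -> 0
  row 12 [01100]: ((0 OR (1 IMPLIES 1)) IMPLIES ((0 AND 0) IMPLIES (1 XOR 1))) -> 1
  row 13 [01101]: ((0 OR (1 IMPLIES 1)) IMPLIES ((1 AND 1) IMPLIES (1 XOR 1))) -> 0
  row 14 [01110]: ((1 OR (1 IMPLIES 1)) IMPLIES ((0 AND 0) IMPLIES (1 XOR 1))) -> 1
  row 15 [01111]: ((1 OR (1 IMPLIES 1)) IMPLIES ((1 AND 1) IMPLIES (1 XOR 1))) -> 0
  row 16 [10000]: ((0 OR (0 IMPLIES 0)) IMPLIES ((0 AND 0) IMPLIES (0 XOR 0))) -> 1
  row 17 [10001]: ((0 OR (0 IMPLIES 0)) IMPLIES ((1 AND 1) IMPLIES (0 XOR 0))) -> 0
  row 18 [10010]: ((1 OR (0 IMPLIES 0)) IMPLIES ((0 AND 0) IMPLIES (0 XOR 0))) -> 1
  row 19 [10011]: ((1 OR (0 IMPLIES 0)) IMPLIES ((1 AND 1) IMPLIES (0 XOR 0))) -> 0
  row 20 [10100]: ((0 OR (1 IMPLIES 1)) IMPLIES ((0 AND 0) IMPLIES (1 XOR 1))) -> 1
  row 21 [10101]: ((0 OR (1 IMPLIES 1)) IMPLIES ((1 AND 1) IMPLIES (1 XOR 1))) -> 0
  row 22 [10110]: ((1 OR (1 IMPLIES 1)) IMPLIES ((0 AND 0) IMPLIES (1 XOR 1))) -> 1
  row 23 [10111]: ((1 OR (1 IMPLIES 1)) IMPLIES ((1 AND 1) IMPLIES (1 XOR 1))) -> 0
  row 24 [11000]: ((0 OR (0 IMPLIES 0)) IMPLIES ((0 AND 0) IMPLIES (0 XOR 0))) -> 1
  row 25 [11001]: ((0 OR (0 IMPLIES 0)) IMPLIES ((1 AND 1) IMPLIES (0 XOR 0))) -> 0
  row 26 [11010]: ((1 OR (0 IMPLIES 0)) IMPLIES ((0 AND 0) IMPLIES (0 XOR 0))) -> 1
  row 27 [11011]: ((1 OR (0 IMPLIES 0)) IMPLIES ((1 AND 1) IMPLIES (0 XOR 0))) -> 0
  row 28 [11100]: ((0 OR (1 IMPLIES 1)) IMPLIES ((0 AND 0) IMPLIES (1 XOR 1))) -> 1
  row 29 [11101]: ((0 OR (1 IMPLIES 1)) IMPLIES ((1 AND 1) IMPLIES (1 XOR 1))) -> 0
  row 30 [11110]: ((1 OR (1 IMPLIES 1)) IMPLIES ((0 AND 0) IMPLIES (1 XOR 1))) -> 1
  row 31 [11111]: ((1 OR (1 IMPLIES 1)) IMPLIES ((1 AND 1) IMPLIES (1 XOR 1))) -> 0
Full result column, 4 rows per line (a,b,c fixed per line; d,e runs 00..11 left to right):
  rows 0-3 [a,b,c=000]: 1010  = hex A
  rows 4-7 [a,b,c=001]: 1010  = hex A
  rows 8-11 [a,b,c=010]: 1010  = hex A
  rows 12-15 [a,b,c=011]: 1010  = hex A
  rows 16-19 [a,b,c=100]: 1010  = hex A
  rows 20-23 [a,b,c=101]: 1010  = hex A
  rows 24-27 [a,b,c=110]: 1010  = hex A
  rows 28-31 [a,b,c=111]: 1010  = hex A
Output column (row 0 .. row 31) = 10101010101010101010101010101010
Output column grouped in 4s = 1010 1010 1010 1010 1010 1010 1010 1010 = 0xAAAAAAAA
Convert to decimal digit by digit (value = value*16 + digit):
  A -> 10
  10*16 + 10 (A) = 170
  170*16 + 10 (A) = 2730
  2730*16 + 10 (A) = 43690
  43690*16 + 10 (A) = 699050
  699050*16 + 10 (A) = 11184810
  11184810*16 + 10 (A) = 178956970
  178956970*16 + 10 (A) = 2863311530
Decimal = 2863311530

2863311530


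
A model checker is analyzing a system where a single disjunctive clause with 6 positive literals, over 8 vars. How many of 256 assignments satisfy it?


Step 1: Total=2^8=256
Step 2: Unsat when all 6 false: 2^2=4
Step 3: Sat=256-4=252

252


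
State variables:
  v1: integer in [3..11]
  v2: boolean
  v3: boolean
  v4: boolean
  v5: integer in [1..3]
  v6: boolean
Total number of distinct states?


State space = product of domain sizes of all variables.
Domain sizes:
  v1 (integer in [3..11]): 9
  v2 (boolean): 2
  v3 (boolean): 2
  v4 (boolean): 2
  v5 (integer in [1..3]): 3
  v6 (boolean): 2
Product = 9 * 2 * 2 * 2 * 3 * 2 = 432

432


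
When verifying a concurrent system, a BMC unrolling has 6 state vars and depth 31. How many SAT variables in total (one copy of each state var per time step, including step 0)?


BMC unrolls to depth k, creating one copy of each state var for steps 0..k.
Step count = 31 + 1 = 32 (steps 0 through 31)
Vars per step = 6
Total = 6 * 32 = 192

192


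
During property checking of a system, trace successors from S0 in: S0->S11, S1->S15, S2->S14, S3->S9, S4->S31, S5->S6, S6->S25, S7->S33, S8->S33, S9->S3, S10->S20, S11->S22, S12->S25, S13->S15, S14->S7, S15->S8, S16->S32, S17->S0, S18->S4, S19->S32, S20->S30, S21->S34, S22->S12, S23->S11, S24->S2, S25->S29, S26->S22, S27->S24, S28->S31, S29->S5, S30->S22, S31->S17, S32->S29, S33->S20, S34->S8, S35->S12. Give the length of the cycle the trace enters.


Trace from S0 until a state repeats:
  S0 -> S11 -> S22 -> S12 -> S25 -> S29 -> S5 -> S6 -> S25
S25 first seen at step 4, revisited at step 8.
Cycle length = 8 - 4 = 4

4


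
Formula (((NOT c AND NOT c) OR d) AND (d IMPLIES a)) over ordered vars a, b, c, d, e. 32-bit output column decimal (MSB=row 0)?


Formula: (((NOT c AND NOT c) OR d) AND (d IMPLIES a)) over a, b, c, d, e (32 rows)
Evaluate each row (bits = a,b,c,d,e, MSB first):
  row 0 [00000]: (((NOT 0 AND NOT 0) OR 0) AND (0 IMPLIES 0)) -> 1
  row 1 [00001]: (((NOT 0 AND NOT 0) OR 0) AND (0 IMPLIES 0)) -> 1
  row 2 [00010]: (((NOT 0 AND NOT 0) OR 1) AND (1 IMPLIES 0)) -> 0
  row 3 [00011]: (((NOT 0 AND NOT 0) OR 1) AND (1 IMPLIES 0)) -> 0
  row 4 [00100]: (((NOT 1 AND NOT 1) OR 0) AND (0 IMPLIES 0)) -> 0
  row 5 [00101]: (((NOT 1 AND NOT 1) OR 0) AND (0 IMPLIES 0)) -> 0
  row 6 [00110]: (((NOT 1 AND NOT 1) OR 1) AND (1 IMPLIES 0)) -> 0
  row 7 [00111]: (((NOT 1 AND NOT 1) OR 1) AND (1 IMPLIES 0)) -> 0
  row 8 [01000]: (((NOT 0 AND NOT 0) OR 0) AND (0 IMPLIES 0)) -> 1
  row 9 [01001]: (((NOT 0 AND NOT 0) OR 0) AND (0 IMPLIES 0)) -> 1
  row 10 [01010]: (((NOT 0 AND NOT 0) OR 1) AND (1 IMPLIES 0)) -> 0
  row 11 [01011]: (((NOT 0 AND NOT 0) OR 1) AND (1 IMPLIES 0)) -> 0
  row 12 [01100]: (((NOT 1 AND NOT 1) OR 0) AND (0 IMPLIES 0)) -> 0
  row 13 [01101]: (((NOT 1 AND NOT 1) OR 0) AND (0 IMPLIES 0)) -> 0
  row 14 [01110]: (((NOT 1 AND NOT 1) OR 1) AND (1 IMPLIES 0)) -> 0
  row 15 [01111]: (((NOT 1 AND NOT 1) OR 1) AND (1 IMPLIES 0)) -> 0
  row 16 [10000]: (((NOT 0 AND NOT 0) OR 0) AND (0 IMPLIES 1)) -> 1
  row 17 [10001]: (((NOT 0 AND NOT 0) OR 0) AND (0 IMPLIES 1)) -> 1
  row 18 [10010]: (((NOT 0 AND NOT 0) OR 1) AND (1 IMPLIES 1)) -> 1
  row 19 [10011]: (((NOT 0 AND NOT 0) OR 1) AND (1 IMPLIES 1)) -> 1
  row 20 [10100]: (((NOT 1 AND NOT 1) OR 0) AND (0 IMPLIES 1)) -> 0
  row 21 [10101]: (((NOT 1 AND NOT 1) OR 0) AND (0 IMPLIES 1)) -> 0
  row 22 [10110]: (((NOT 1 AND NOT 1) OR 1) AND (1 IMPLIES 1)) -> 1
  row 23 [10111]: (((NOT 1 AND NOT 1) OR 1) AND (1 IMPLIES 1)) -> 1
  row 24 [11000]: (((NOT 0 AND NOT 0) OR 0) AND (0 IMPLIES 1)) -> 1
  row 25 [11001]: (((NOT 0 AND NOT 0) OR 0) AND (0 IMPLIES 1)) -> 1
  row 26 [11010]: (((NOT 0 AND NOT 0) OR 1) AND (1 IMPLIES 1)) -> 1
  row 27 [11011]: (((NOT 0 AND NOT 0) OR 1) AND (1 IMPLIES 1)) -> 1
  row 28 [11100]: (((NOT 1 AND NOT 1) OR 0) AND (0 IMPLIES 1)) -> 0
  row 29 [11101]: (((NOT 1 AND NOT 1) OR 0) AND (0 IMPLIES 1)) -> 0
  row 30 [11110]: (((NOT 1 AND NOT 1) OR 1) AND (1 IMPLIES 1)) -> 1
  row 31 [11111]: (((NOT 1 AND NOT 1) OR 1) AND (1 IMPLIES 1)) -> 1
Full result column, 4 rows per line (a,b,c fixed per line; d,e runs 00..11 left to right):
  rows 0-3 [a,b,c=000]: 1100  = hex C
  rows 4-7 [a,b,c=001]: 0000  = hex 0
  rows 8-11 [a,b,c=010]: 1100  = hex C
  rows 12-15 [a,b,c=011]: 0000  = hex 0
  rows 16-19 [a,b,c=100]: 1111  = hex F
  rows 20-23 [a,b,c=101]: 0011  = hex 3
  rows 24-27 [a,b,c=110]: 1111  = hex F
  rows 28-31 [a,b,c=111]: 0011  = hex 3
Output column (row 0 .. row 31) = 11000000110000001111001111110011
Output column grouped in 4s = 1100 0000 1100 0000 1111 0011 1111 0011 = 0xC0C0F3F3
Convert to decimal digit by digit (value = value*16 + digit):
  C -> 12
  12*16 + 0 = 192
  192*16 + 12 (C) = 3084
  3084*16 + 0 = 49344
  49344*16 + 15 (F) = 789519
  789519*16 + 3 = 12632307
  12632307*16 + 15 (F) = 202116927
  202116927*16 + 3 = 3233870835
Decimal = 3233870835

3233870835


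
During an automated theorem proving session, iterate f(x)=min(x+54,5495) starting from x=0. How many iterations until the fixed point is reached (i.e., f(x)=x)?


Step 1: x=0, cap=5495, increment=54
Step 2: x grows by 54 each step until capped at 5495; fixed point is x=5495
Step 3: iterations = ceil(5495/54) = 102

102


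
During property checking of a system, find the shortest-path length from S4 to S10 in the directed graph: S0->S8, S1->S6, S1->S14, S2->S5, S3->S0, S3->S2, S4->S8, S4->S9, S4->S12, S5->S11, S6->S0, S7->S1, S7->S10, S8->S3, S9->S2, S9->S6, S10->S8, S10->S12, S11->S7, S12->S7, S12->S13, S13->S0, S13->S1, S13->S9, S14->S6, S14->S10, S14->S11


BFS layer-by-layer from S4:
  dist 0: {S4}
  dist 1: {S8, S9, S12}
  dist 2: {S2, S3, S6, S7, S13}
  dist 3: {S0, S1, S5, S10}
  -> S10 reached at distance 3
Shortest path length = 3

3


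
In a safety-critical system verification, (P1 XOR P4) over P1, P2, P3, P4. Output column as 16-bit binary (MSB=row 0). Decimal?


Formula: (P1 XOR P4) over P1, P2, P3, P4 (16 rows)
Evaluate each row (bits = P1,P2,P3,P4, MSB first):
  row 0 [0000]: (0 XOR 0) -> 0
  row 1 [0001]: (0 XOR 1) -> 1
  row 2 [0010]: (0 XOR 0) -> 0
  row 3 [0011]: (0 XOR 1) -> 1
  row 4 [0100]: (0 XOR 0) -> 0
  row 5 [0101]: (0 XOR 1) -> 1
  row 6 [0110]: (0 XOR 0) -> 0
  row 7 [0111]: (0 XOR 1) -> 1
  row 8 [1000]: (1 XOR 0) -> 1
  row 9 [1001]: (1 XOR 1) -> 0
  row 10 [1010]: (1 XOR 0) -> 1
  row 11 [1011]: (1 XOR 1) -> 0
  row 12 [1100]: (1 XOR 0) -> 1
  row 13 [1101]: (1 XOR 1) -> 0
  row 14 [1110]: (1 XOR 0) -> 1
  row 15 [1111]: (1 XOR 1) -> 0
Full result column, 4 rows per line (P1,P2 fixed per line; P3,P4 runs 00..11 left to right):
  rows 0-3 [P1,P2=00]: 0101  = hex 5
  rows 4-7 [P1,P2=01]: 0101  = hex 5
  rows 8-11 [P1,P2=10]: 1010  = hex A
  rows 12-15 [P1,P2=11]: 1010  = hex A
Output column (row 0 .. row 15) = 0101010110101010
Output column grouped in 4s = 0101 0101 1010 1010 = 0x55AA
Convert to decimal digit by digit (value = value*16 + digit):
  5 -> 5
  5*16 + 5 = 85
  85*16 + 10 (A) = 1370
  1370*16 + 10 (A) = 21930
Decimal = 21930

21930


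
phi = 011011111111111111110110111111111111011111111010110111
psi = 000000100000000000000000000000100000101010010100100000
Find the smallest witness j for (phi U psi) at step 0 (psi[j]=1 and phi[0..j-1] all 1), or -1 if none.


(phi U psi) at 0: need smallest j with psi[j]=1 and phi[i]=1 for all i in [0,j).
Scan from step 0:
  step 0: phi=0 -> phi-prefix broken from here
  step 6: psi=1 but phi already failed -> not a witness
  step 30: psi=1 but phi already failed -> not a witness
  step 36: psi=1 but phi already failed -> not a witness
  step 38: psi=1 but phi already failed -> not a witness
  step 40: psi=1 but phi already failed -> not a witness
  step 43: psi=1 but phi already failed -> not a witness
  step 45: psi=1 but phi already failed -> not a witness
  step 48: psi=1 but phi already failed -> not a witness
  end of trace: no witness -> -1
Witness step = -1

-1


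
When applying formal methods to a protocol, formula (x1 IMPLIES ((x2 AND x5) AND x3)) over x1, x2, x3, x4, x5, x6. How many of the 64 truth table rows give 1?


Formula: (x1 IMPLIES ((x2 AND x5) AND x3)) over 6 vars (64 rows)
Evaluate each row (x1, x2, x3, x4, x5, x6 as bits, MSB first):
  row 0 [000000]: (0 IMPLIES ((0 AND 0) AND 0)) -> 1
  row 1 [000001]: (0 IMPLIES ((0 AND 0) AND 0)) -> 1
  row 2 [000010]: (0 IMPLIES ((0 AND 1) AND 0)) -> 1
  row 3 [000011]: (0 IMPLIES ((0 AND 1) AND 0)) -> 1
  row 4 [000100]: (0 IMPLIES ((0 AND 0) AND 0)) -> 1
  (every remaining row is evaluated the same way; all 64 results are listed next)
Full result column, 8 rows per line (x1,x2,x3 fixed per line; x4,x5,x6 runs 000..111 left to right):
  rows 0-7 [x1,x2,x3=000]: 11111111  (ones: 8)
  rows 8-15 [x1,x2,x3=001]: 11111111  (ones: 8)
  rows 16-23 [x1,x2,x3=010]: 11111111  (ones: 8)
  rows 24-31 [x1,x2,x3=011]: 11111111  (ones: 8)
  rows 32-39 [x1,x2,x3=100]: 00000000  (ones: 0)
  rows 40-47 [x1,x2,x3=101]: 00000000  (ones: 0)
  rows 48-55 [x1,x2,x3=110]: 00000000  (ones: 0)
  rows 56-63 [x1,x2,x3=111]: 00110011  (ones: 4)
Count of 1-rows = 8+8+8+8+0+0+0+4 = 36

36


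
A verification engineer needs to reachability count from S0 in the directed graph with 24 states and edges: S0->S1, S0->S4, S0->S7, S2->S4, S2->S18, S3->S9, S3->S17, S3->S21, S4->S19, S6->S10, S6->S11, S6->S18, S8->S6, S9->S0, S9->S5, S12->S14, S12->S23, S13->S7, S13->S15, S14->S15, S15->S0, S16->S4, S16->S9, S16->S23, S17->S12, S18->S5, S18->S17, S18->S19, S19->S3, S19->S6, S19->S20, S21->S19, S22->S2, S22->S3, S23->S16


BFS from S0:
  layer 0: {S0}
  layer 1: {S1, S4, S7}
  layer 2: {S19}
  layer 3: {S3, S6, S20}
  layer 4: {S9, S10, S11, S17, S18, S21}
  layer 5: {S5, S12}
  layer 6: {S14, S23}
  layer 7: {S15, S16}
Reachable set: {S0, S1, S3, S4, S5, S6, S7, S9, S10, S11, S12, S14, S15, S16, S17, S18, S19, S20, S21, S23}
Count = 20

20


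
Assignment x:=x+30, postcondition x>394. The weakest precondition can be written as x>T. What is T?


Formula: wp(x:=E, P) = P[E/x] (substitute E for x in postcondition)
Step 1: Postcondition: x>394
Step 2: Substitute x+30 for x: x+30>394
Step 3: Solve for x: x > 394-30 = 364

364


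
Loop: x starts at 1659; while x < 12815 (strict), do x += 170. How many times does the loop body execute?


Step 1: x goes from 1659 toward 12815 by 170; the body runs while x<12815, so iterations = ceil((bound-start)/step)
Step 2: Distance=11156
Step 3: ceil(11156/170)=66

66


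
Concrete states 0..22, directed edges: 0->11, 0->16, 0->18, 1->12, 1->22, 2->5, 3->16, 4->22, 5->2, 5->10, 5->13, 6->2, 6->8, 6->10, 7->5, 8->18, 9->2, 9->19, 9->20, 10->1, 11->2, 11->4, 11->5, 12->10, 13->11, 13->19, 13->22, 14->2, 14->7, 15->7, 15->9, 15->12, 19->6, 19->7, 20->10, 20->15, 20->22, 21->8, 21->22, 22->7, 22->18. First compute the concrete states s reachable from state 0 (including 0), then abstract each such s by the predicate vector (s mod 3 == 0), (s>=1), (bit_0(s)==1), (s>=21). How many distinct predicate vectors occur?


BFS from 0:
Concrete reachable: {0, 1, 2, 4, 5, 6, 7, 8, 10, 11, 12, 13, 16, 18, 19, 22}
Abstract via predicates (s mod 3 == 0), (s>=1), (bit_0(s)==1), (s>=21):
  (0,1,0,0) <- {2, 4, 8, 10, 16}
  (0,1,0,1) <- {22}
  (0,1,1,0) <- {1, 5, 7, 11, 13, 19}
  (1,0,0,0) <- {0}
  (1,1,0,0) <- {6, 12, 18}
Distinct abstract states = 5

5


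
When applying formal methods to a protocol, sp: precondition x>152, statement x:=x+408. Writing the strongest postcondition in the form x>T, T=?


Formula: sp(P, x:=E) = exists old_x. (x = E[old_x/x]) AND P[old_x/x] (old_x is the value of x before the assignment; eliminate old_x by solving x = E[old_x/x] for old_x)
Step 1: Precondition P: x>152, i.e. old_x > 152
Step 2: Assignment gives x = old_x + 408, so old_x = x - 408
Step 3: Substitute into P: x - 408 > 152
Step 4: Simplify: x > 152+408 = 560

560


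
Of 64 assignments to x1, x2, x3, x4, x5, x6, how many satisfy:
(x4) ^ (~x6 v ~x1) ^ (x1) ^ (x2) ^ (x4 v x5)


CNF with 5 clauses over 6 vars (64 assignments).
An assignment satisfies CNF iff every clause has >=1 true literal.
Check each row (bits = x1,x2,x3,x4,x5,x6; clause T/F shown):
  row 0 [000000]: clauses=FTFFF -> 0
  row 1 [000001]: clauses=FTFFF -> 0
  row 2 [000010]: clauses=FTFFT -> 0
  row 3 [000011]: clauses=FTFFT -> 0
  row 4 [000100]: clauses=TTFFT -> 0
  (every remaining row is evaluated the same way; all 64 results are listed next)
Full result column, 8 rows per line (x1,x2,x3 fixed per line; x4,x5,x6 runs 000..111 left to right):
  rows 0-7 [x1,x2,x3=000]: 00000000  (ones: 0)
  rows 8-15 [x1,x2,x3=001]: 00000000  (ones: 0)
  rows 16-23 [x1,x2,x3=010]: 00000000  (ones: 0)
  rows 24-31 [x1,x2,x3=011]: 00000000  (ones: 0)
  rows 32-39 [x1,x2,x3=100]: 00000000  (ones: 0)
  rows 40-47 [x1,x2,x3=101]: 00000000  (ones: 0)
  rows 48-55 [x1,x2,x3=110]: 00001010  (ones: 2)
  rows 56-63 [x1,x2,x3=111]: 00001010  (ones: 2)
Satisfying assignments = 0+0+0+0+0+0+2+2 = 4

4


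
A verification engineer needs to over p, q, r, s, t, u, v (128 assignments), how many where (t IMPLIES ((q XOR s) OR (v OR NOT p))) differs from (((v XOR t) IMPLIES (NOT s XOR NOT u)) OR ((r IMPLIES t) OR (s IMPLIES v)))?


F1 = (t IMPLIES ((q XOR s) OR (v OR NOT p)))
F2 = (((v XOR t) IMPLIES (NOT s XOR NOT u)) OR ((r IMPLIES t) OR (s IMPLIES v)))
Evaluate both on each of 128 rows (bits = p,q,r,s,t,u,v):
  row 0 [0000000]: F1=1 F2=1 -> 0
  row 1 [0000001]: F1=1 F2=1 -> 0
  row 2 [0000010]: F1=1 F2=1 -> 0
  row 3 [0000011]: F1=1 F2=1 -> 0
  row 4 [0000100]: F1=1 F2=1 -> 0
  (every remaining row is evaluated the same way; all 128 results are listed next)
Full result column, 8 rows per line (p,q,r,s fixed per line; t,u,v runs 000..111 left to right):
  rows 0-7 [p,q,r,s=0000]: 00000000  (ones: 0)
  rows 8-15 [p,q,r,s=0001]: 00000000  (ones: 0)
  rows 16-23 [p,q,r,s=0010]: 00000000  (ones: 0)
  rows 24-31 [p,q,r,s=0011]: 00000000  (ones: 0)
  rows 32-39 [p,q,r,s=0100]: 00000000  (ones: 0)
  rows 40-47 [p,q,r,s=0101]: 00000000  (ones: 0)
  rows 48-55 [p,q,r,s=0110]: 00000000  (ones: 0)
  rows 56-63 [p,q,r,s=0111]: 00000000  (ones: 0)
  rows 64-71 [p,q,r,s=1000]: 00001010  (ones: 2)
  rows 72-79 [p,q,r,s=1001]: 00000000  (ones: 0)
  rows 80-87 [p,q,r,s=1010]: 00001010  (ones: 2)
  rows 88-95 [p,q,r,s=1011]: 00000000  (ones: 0)
  rows 96-103 [p,q,r,s=1100]: 00000000  (ones: 0)
  rows 104-111 [p,q,r,s=1101]: 00001010  (ones: 2)
  rows 112-119 [p,q,r,s=1110]: 00000000  (ones: 0)
  rows 120-127 [p,q,r,s=1111]: 00001010  (ones: 2)
Disagreements = 0+0+0+0+0+0+0+0+2+0+2+0+0+2+0+2 = 8

8


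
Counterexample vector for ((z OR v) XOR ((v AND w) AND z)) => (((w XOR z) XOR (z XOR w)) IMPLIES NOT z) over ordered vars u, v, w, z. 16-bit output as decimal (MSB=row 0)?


F1 = ((z OR v) XOR ((v AND w) AND z))
F2 = (((w XOR z) XOR (z XOR w)) IMPLIES NOT z)
Counterexample to F1=>F2 is where F1=1 and F2=0.
Evaluate each row (bits = u,v,w,z, MSB first):
  row 0 [0000]: F1=0 F2=1 -> F1&~F2 -> 0
  row 1 [0001]: F1=1 F2=1 -> F1&~F2 -> 0
  row 2 [0010]: F1=0 F2=1 -> F1&~F2 -> 0
  row 3 [0011]: F1=1 F2=1 -> F1&~F2 -> 0
  row 4 [0100]: F1=1 F2=1 -> F1&~F2 -> 0
  row 5 [0101]: F1=1 F2=1 -> F1&~F2 -> 0
  row 6 [0110]: F1=1 F2=1 -> F1&~F2 -> 0
  row 7 [0111]: F1=0 F2=1 -> F1&~F2 -> 0
  row 8 [1000]: F1=0 F2=1 -> F1&~F2 -> 0
  row 9 [1001]: F1=1 F2=1 -> F1&~F2 -> 0
  row 10 [1010]: F1=0 F2=1 -> F1&~F2 -> 0
  row 11 [1011]: F1=1 F2=1 -> F1&~F2 -> 0
  row 12 [1100]: F1=1 F2=1 -> F1&~F2 -> 0
  row 13 [1101]: F1=1 F2=1 -> F1&~F2 -> 0
  row 14 [1110]: F1=1 F2=1 -> F1&~F2 -> 0
  row 15 [1111]: F1=0 F2=1 -> F1&~F2 -> 0
Full result column, 4 rows per line (u,v fixed per line; w,z runs 00..11 left to right):
  rows 0-3 [u,v=00]: 0000  = hex 0
  rows 4-7 [u,v=01]: 0000  = hex 0
  rows 8-11 [u,v=10]: 0000  = hex 0
  rows 12-15 [u,v=11]: 0000  = hex 0
Counterexample vector (row 0 .. row 15) = 0000000000000000
Output column grouped in 4s = 0000 0000 0000 0000 = 0x0000
Convert to decimal digit by digit (value = value*16 + digit):
  0 -> 0
  0*16 + 0 = 0
  0*16 + 0 = 0
  0*16 + 0 = 0
Decimal = 0

0


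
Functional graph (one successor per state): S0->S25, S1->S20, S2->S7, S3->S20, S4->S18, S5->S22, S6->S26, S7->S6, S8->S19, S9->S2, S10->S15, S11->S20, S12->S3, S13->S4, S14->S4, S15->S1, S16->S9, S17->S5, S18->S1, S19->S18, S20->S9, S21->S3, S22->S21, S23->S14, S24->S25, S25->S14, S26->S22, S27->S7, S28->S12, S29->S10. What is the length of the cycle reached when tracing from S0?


Trace from S0 until a state repeats:
  S0 -> S25 -> S14 -> S4 -> S18 -> S1 -> S20 -> S9 -> S2 -> S7 -> S6 -> S26 -> S22 -> S21 -> S3 -> S20
S20 first seen at step 6, revisited at step 15.
Cycle length = 15 - 6 = 9

9


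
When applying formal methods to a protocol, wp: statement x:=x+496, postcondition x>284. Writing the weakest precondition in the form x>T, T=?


Formula: wp(x:=E, P) = P[E/x] (substitute E for x in postcondition)
Step 1: Postcondition: x>284
Step 2: Substitute x+496 for x: x+496>284
Step 3: Solve for x: x > 284-496 = -212

-212


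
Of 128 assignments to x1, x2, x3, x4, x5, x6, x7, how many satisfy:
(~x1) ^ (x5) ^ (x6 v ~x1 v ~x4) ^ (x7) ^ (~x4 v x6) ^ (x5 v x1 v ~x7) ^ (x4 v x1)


CNF with 7 clauses over 7 vars (128 assignments).
An assignment satisfies CNF iff every clause has >=1 true literal.
Check each row (bits = x1,x2,x3,x4,x5,x6,x7; clause T/F shown):
  row 0 [0000000]: clauses=TFTFTTF -> 0
  row 1 [0000001]: clauses=TFTTTFF -> 0
  row 2 [0000010]: clauses=TFTFTTF -> 0
  row 3 [0000011]: clauses=TFTTTFF -> 0
  row 4 [0000100]: clauses=TTTFTTF -> 0
  (every remaining row is evaluated the same way; all 128 results are listed next)
Full result column, 8 rows per line (x1,x2,x3,x4 fixed per line; x5,x6,x7 runs 000..111 left to right):
  rows 0-7 [x1,x2,x3,x4=0000]: 00000000  (ones: 0)
  rows 8-15 [x1,x2,x3,x4=0001]: 00000001  (ones: 1)
  rows 16-23 [x1,x2,x3,x4=0010]: 00000000  (ones: 0)
  rows 24-31 [x1,x2,x3,x4=0011]: 00000001  (ones: 1)
  rows 32-39 [x1,x2,x3,x4=0100]: 00000000  (ones: 0)
  rows 40-47 [x1,x2,x3,x4=0101]: 00000001  (ones: 1)
  rows 48-55 [x1,x2,x3,x4=0110]: 00000000  (ones: 0)
  rows 56-63 [x1,x2,x3,x4=0111]: 00000001  (ones: 1)
  rows 64-71 [x1,x2,x3,x4=1000]: 00000000  (ones: 0)
  rows 72-79 [x1,x2,x3,x4=1001]: 00000000  (ones: 0)
  rows 80-87 [x1,x2,x3,x4=1010]: 00000000  (ones: 0)
  rows 88-95 [x1,x2,x3,x4=1011]: 00000000  (ones: 0)
  rows 96-103 [x1,x2,x3,x4=1100]: 00000000  (ones: 0)
  rows 104-111 [x1,x2,x3,x4=1101]: 00000000  (ones: 0)
  rows 112-119 [x1,x2,x3,x4=1110]: 00000000  (ones: 0)
  rows 120-127 [x1,x2,x3,x4=1111]: 00000000  (ones: 0)
Satisfying assignments = 0+1+0+1+0+1+0+1+0+0+0+0+0+0+0+0 = 4

4


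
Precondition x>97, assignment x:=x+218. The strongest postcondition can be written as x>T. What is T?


Formula: sp(P, x:=E) = exists old_x. (x = E[old_x/x]) AND P[old_x/x] (old_x is the value of x before the assignment; eliminate old_x by solving x = E[old_x/x] for old_x)
Step 1: Precondition P: x>97, i.e. old_x > 97
Step 2: Assignment gives x = old_x + 218, so old_x = x - 218
Step 3: Substitute into P: x - 218 > 97
Step 4: Simplify: x > 97+218 = 315

315


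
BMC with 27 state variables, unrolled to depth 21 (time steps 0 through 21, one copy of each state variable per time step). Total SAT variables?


BMC unrolls to depth k, creating one copy of each state var for steps 0..k.
Step count = 21 + 1 = 22 (steps 0 through 21)
Vars per step = 27
Total = 27 * 22 = 594

594


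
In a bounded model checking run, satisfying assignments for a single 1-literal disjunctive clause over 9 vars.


Step 1: Total=2^9=512
Step 2: Unsat when all 1 false: 2^8=256
Step 3: Sat=512-256=256

256


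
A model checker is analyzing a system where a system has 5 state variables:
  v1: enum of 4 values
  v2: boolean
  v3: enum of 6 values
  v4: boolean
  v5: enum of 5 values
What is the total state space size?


State space = product of domain sizes of all variables.
Domain sizes:
  v1 (enum of 4 values): 4
  v2 (boolean): 2
  v3 (enum of 6 values): 6
  v4 (boolean): 2
  v5 (enum of 5 values): 5
Product = 4 * 2 * 6 * 2 * 5 = 480

480


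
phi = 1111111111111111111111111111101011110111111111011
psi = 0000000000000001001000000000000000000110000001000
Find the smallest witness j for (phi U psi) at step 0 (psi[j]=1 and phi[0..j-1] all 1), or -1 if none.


(phi U psi) at 0: need smallest j with psi[j]=1 and phi[i]=1 for all i in [0,j).
Scan from step 0:
  step 0: phi=1, psi=0 -> continue
  step 1: phi=1, psi=0 -> continue
  step 2: phi=1, psi=0 -> continue
  step 3: phi=1, psi=0 -> continue
  step 15: psi=1 and phi held for [0,15) -> witness found
Witness step = 15

15


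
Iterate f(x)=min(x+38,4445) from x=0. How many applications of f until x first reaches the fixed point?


Step 1: x=0, cap=4445, increment=38
Step 2: x grows by 38 each step until capped at 4445; fixed point is x=4445
Step 3: iterations = ceil(4445/38) = 117

117


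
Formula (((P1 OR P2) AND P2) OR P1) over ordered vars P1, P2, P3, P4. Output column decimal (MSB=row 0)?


Formula: (((P1 OR P2) AND P2) OR P1) over P1, P2, P3, P4 (16 rows)
Evaluate each row (bits = P1,P2,P3,P4, MSB first):
  row 0 [0000]: (((0 OR 0) AND 0) OR 0) -> 0
  row 1 [0001]: (((0 OR 0) AND 0) OR 0) -> 0
  row 2 [0010]: (((0 OR 0) AND 0) OR 0) -> 0
  row 3 [0011]: (((0 OR 0) AND 0) OR 0) -> 0
  row 4 [0100]: (((0 OR 1) AND 1) OR 0) -> 1
  row 5 [0101]: (((0 OR 1) AND 1) OR 0) -> 1
  row 6 [0110]: (((0 OR 1) AND 1) OR 0) -> 1
  row 7 [0111]: (((0 OR 1) AND 1) OR 0) -> 1
  row 8 [1000]: (((1 OR 0) AND 0) OR 1) -> 1
  row 9 [1001]: (((1 OR 0) AND 0) OR 1) -> 1
  row 10 [1010]: (((1 OR 0) AND 0) OR 1) -> 1
  row 11 [1011]: (((1 OR 0) AND 0) OR 1) -> 1
  row 12 [1100]: (((1 OR 1) AND 1) OR 1) -> 1
  row 13 [1101]: (((1 OR 1) AND 1) OR 1) -> 1
  row 14 [1110]: (((1 OR 1) AND 1) OR 1) -> 1
  row 15 [1111]: (((1 OR 1) AND 1) OR 1) -> 1
Full result column, 4 rows per line (P1,P2 fixed per line; P3,P4 runs 00..11 left to right):
  rows 0-3 [P1,P2=00]: 0000  = hex 0
  rows 4-7 [P1,P2=01]: 1111  = hex F
  rows 8-11 [P1,P2=10]: 1111  = hex F
  rows 12-15 [P1,P2=11]: 1111  = hex F
Output column (row 0 .. row 15) = 0000111111111111
Output column grouped in 4s = 0000 1111 1111 1111 = 0x0FFF
Convert to decimal digit by digit (value = value*16 + digit):
  0 -> 0
  0*16 + 15 (F) = 15
  15*16 + 15 (F) = 255
  255*16 + 15 (F) = 4095
Decimal = 4095

4095


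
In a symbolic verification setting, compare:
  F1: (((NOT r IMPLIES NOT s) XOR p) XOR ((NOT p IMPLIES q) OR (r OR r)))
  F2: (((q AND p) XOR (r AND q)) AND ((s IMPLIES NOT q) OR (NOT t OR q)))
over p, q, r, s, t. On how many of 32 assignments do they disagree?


F1 = (((NOT r IMPLIES NOT s) XOR p) XOR ((NOT p IMPLIES q) OR (r OR r)))
F2 = (((q AND p) XOR (r AND q)) AND ((s IMPLIES NOT q) OR (NOT t OR q)))
Evaluate both on each of 32 rows (bits = p,q,r,s,t):
  row 0 [00000]: F1=1 F2=0 (differ) -> 1
  row 1 [00001]: F1=1 F2=0 (differ) -> 1
  row 2 [00010]: F1=0 F2=0 -> 0
  row 3 [00011]: F1=0 F2=0 -> 0
  row 4 [00100]: F1=0 F2=0 -> 0
  row 5 [00101]: F1=0 F2=0 -> 0
  row 6 [00110]: F1=0 F2=0 -> 0
  row 7 [00111]: F1=0 F2=0 -> 0
  row 8 [01000]: F1=0 F2=0 -> 0
  row 9 [01001]: F1=0 F2=0 -> 0
  row 10 [01010]: F1=1 F2=0 (differ) -> 1
  row 11 [01011]: F1=1 F2=0 (differ) -> 1
  row 12 [01100]: F1=0 F2=1 (differ) -> 1
  row 13 [01101]: F1=0 F2=1 (differ) -> 1
  row 14 [01110]: F1=0 F2=1 (differ) -> 1
  row 15 [01111]: F1=0 F2=1 (differ) -> 1
  row 16 [10000]: F1=1 F2=0 (differ) -> 1
  row 17 [10001]: F1=1 F2=0 (differ) -> 1
  row 18 [10010]: F1=0 F2=0 -> 0
  row 19 [10011]: F1=0 F2=0 -> 0
  row 20 [10100]: F1=1 F2=0 (differ) -> 1
  row 21 [10101]: F1=1 F2=0 (differ) -> 1
  row 22 [10110]: F1=1 F2=0 (differ) -> 1
  row 23 [10111]: F1=1 F2=0 (differ) -> 1
  row 24 [11000]: F1=1 F2=1 -> 0
  row 25 [11001]: F1=1 F2=1 -> 0
  row 26 [11010]: F1=0 F2=1 (differ) -> 1
  row 27 [11011]: F1=0 F2=1 (differ) -> 1
  row 28 [11100]: F1=1 F2=0 (differ) -> 1
  row 29 [11101]: F1=1 F2=0 (differ) -> 1
  row 30 [11110]: F1=1 F2=0 (differ) -> 1
  row 31 [11111]: F1=1 F2=0 (differ) -> 1
Full result column, 8 rows per line (p,q fixed per line; r,s,t runs 000..111 left to right):
  rows 0-7 [p,q=00]: 11000000  (ones: 2)
  rows 8-15 [p,q=01]: 00111111  (ones: 6)
  rows 16-23 [p,q=10]: 11001111  (ones: 6)
  rows 24-31 [p,q=11]: 00111111  (ones: 6)
Disagreements = 2+6+6+6 = 20

20


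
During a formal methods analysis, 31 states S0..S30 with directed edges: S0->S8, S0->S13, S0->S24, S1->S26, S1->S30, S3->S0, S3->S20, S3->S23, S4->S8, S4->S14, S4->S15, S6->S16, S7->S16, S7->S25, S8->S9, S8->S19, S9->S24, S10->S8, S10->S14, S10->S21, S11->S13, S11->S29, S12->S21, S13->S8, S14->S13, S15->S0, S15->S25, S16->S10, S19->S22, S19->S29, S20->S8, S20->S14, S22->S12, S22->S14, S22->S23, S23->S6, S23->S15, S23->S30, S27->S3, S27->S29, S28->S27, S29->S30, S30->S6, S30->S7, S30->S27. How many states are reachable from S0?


BFS from S0:
  layer 0: {S0}
  layer 1: {S8, S13, S24}
  layer 2: {S9, S19}
  layer 3: {S22, S29}
  layer 4: {S12, S14, S23, S30}
  layer 5: {S6, S7, S15, S21, S27}
  layer 6: {S3, S16, S25}
  layer 7: {S10, S20}
Reachable set: {S0, S3, S6, S7, S8, S9, S10, S12, S13, S14, S15, S16, S19, S20, S21, S22, S23, S24, S25, S27, S29, S30}
Count = 22

22


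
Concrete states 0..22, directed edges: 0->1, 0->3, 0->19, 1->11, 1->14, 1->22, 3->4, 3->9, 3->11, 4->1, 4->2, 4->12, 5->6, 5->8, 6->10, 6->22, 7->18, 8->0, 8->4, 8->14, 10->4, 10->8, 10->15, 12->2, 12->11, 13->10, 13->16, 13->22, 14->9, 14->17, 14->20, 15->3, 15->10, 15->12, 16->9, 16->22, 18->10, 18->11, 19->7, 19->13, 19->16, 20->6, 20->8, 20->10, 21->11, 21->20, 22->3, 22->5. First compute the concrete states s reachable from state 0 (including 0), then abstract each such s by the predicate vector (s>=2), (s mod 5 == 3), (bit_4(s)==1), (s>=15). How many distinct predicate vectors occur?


BFS from 0:
Concrete reachable: {0, 1, 2, 3, 4, 5, 6, 7, 8, 9, 10, 11, 12, 13, 14, 15, 16, 17, 18, 19, 20, 22}
Abstract via predicates (s>=2), (s mod 5 == 3), (bit_4(s)==1), (s>=15):
  (0,0,0,0) <- {0, 1}
  (1,0,0,0) <- {2, 4, 5, 6, 7, 9, 10, 11, 12, 14}
  (1,0,0,1) <- {15}
  (1,0,1,1) <- {16, 17, 19, 20, 22}
  (1,1,0,0) <- {3, 8, 13}
  (1,1,1,1) <- {18}
Distinct abstract states = 6

6
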